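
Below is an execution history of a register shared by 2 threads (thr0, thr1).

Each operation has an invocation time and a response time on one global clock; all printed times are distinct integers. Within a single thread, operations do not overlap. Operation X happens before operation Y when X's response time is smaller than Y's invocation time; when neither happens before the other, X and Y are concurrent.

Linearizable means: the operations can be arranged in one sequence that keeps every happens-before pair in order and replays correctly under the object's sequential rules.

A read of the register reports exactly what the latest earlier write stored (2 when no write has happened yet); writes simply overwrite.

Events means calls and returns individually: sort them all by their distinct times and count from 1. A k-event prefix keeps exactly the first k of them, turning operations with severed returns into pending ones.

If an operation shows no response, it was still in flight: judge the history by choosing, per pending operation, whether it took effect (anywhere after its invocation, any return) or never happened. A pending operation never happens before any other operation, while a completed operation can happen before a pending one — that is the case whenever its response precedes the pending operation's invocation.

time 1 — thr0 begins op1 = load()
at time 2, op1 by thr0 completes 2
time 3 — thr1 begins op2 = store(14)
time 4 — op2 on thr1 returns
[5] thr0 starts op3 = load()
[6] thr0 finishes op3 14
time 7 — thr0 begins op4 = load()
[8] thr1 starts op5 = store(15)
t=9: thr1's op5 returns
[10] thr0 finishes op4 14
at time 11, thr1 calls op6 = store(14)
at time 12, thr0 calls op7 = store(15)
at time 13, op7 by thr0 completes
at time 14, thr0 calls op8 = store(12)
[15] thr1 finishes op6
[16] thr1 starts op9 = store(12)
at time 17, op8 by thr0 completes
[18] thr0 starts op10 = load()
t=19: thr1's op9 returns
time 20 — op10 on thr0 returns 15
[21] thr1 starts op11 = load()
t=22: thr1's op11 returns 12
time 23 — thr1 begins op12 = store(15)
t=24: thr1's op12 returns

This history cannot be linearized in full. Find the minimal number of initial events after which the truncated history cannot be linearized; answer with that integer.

20

events 1..19 are still linearizable — one witness is op1, op2, op3, op4, op5, op6, op7, op8, op9:
1. op1 load() → 2, leaving value 2
2. op2 store(14), leaving value 14
3. op3 load() → 14, leaving value 14
4. op4 load() → 14, leaving value 14
5. op5 store(15), leaving value 15
6. op6 store(14), leaving value 14
7. op7 store(15), leaving value 15
8. op8 store(12), leaving value 12
9. op9 store(12), leaving value 12
with event 20 included (op10 responding at time 20), all real-time-consistent orders fail
one such order, op1, op2, op3, op4, op5, op6, op7, op8, op9, op10, breaks at step 10 where op10 load() → 15 is illegal
one such order, op1, op2, op3, op4, op5, op6, op7, op8, op10, op9, breaks at step 9 where op10 load() → 15 is illegal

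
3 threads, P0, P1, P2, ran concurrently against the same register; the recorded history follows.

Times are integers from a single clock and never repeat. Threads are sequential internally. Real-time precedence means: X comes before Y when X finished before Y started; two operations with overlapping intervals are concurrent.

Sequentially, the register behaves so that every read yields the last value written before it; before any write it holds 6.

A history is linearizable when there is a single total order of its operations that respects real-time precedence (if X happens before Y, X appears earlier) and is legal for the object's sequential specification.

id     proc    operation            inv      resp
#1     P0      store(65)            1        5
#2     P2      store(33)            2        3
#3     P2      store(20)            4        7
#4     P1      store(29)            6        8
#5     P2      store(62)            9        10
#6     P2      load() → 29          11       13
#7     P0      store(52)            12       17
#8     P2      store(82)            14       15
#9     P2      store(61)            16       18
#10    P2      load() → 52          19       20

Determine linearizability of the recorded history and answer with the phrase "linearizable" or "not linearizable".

events 1..12 are fine; event 13 — the response of #6 at time 13 — makes the prefix non-linearizable
6 completed operations, 5 real-time-consistent orders — every register replay fails
including or dropping the 1 pending operation (#7) in any combination fails
e.g. #1, #2, #3, #4, #5, #6 (pending dropped): illegal at step 6, since #6 load() → 29 cannot apply there
e.g. #1, #2, #4, #3, #5, #6 (pending dropped): illegal at step 6, since #6 load() → 29 cannot apply there

not linearizable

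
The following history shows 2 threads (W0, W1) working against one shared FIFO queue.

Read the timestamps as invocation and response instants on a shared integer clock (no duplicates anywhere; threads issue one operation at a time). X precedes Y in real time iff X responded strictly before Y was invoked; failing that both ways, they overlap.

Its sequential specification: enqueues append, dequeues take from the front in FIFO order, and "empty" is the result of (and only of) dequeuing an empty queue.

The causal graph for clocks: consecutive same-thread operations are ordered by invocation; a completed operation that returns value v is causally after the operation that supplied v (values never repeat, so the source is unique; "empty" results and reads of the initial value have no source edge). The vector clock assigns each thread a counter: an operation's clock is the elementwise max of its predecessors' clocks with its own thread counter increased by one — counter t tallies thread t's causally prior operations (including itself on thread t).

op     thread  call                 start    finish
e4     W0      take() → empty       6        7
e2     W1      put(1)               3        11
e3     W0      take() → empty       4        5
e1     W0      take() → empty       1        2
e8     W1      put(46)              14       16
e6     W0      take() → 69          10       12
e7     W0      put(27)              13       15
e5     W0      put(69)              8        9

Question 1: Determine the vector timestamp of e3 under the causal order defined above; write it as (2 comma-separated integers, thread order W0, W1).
Answer: (2, 0)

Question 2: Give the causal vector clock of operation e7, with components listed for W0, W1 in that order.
Answer: (6, 0)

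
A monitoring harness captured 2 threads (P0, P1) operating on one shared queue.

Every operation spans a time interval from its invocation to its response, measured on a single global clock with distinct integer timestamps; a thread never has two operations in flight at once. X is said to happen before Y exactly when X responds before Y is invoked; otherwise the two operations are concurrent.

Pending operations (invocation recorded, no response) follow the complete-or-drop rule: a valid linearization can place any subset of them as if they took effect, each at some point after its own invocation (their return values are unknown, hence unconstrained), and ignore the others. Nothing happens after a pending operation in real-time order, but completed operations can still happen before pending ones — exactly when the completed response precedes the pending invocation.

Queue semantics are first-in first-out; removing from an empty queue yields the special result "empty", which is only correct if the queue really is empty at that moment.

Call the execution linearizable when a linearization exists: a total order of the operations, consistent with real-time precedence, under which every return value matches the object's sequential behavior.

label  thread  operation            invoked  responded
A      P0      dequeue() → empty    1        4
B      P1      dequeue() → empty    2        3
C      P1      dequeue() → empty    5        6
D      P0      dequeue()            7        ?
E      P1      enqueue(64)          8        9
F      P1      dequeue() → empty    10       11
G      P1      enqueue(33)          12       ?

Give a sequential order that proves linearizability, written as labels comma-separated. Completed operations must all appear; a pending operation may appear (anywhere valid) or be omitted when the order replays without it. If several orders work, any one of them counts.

1. A dequeue() → empty, leaving queue <>
2. B dequeue() → empty, leaving queue <>
3. C dequeue() → empty, leaving queue <>
4. E enqueue(64), leaving queue <64>
5. D dequeue() (pending, included), leaving queue <>
6. F dequeue() → empty, leaving queue <>

A, B, C, E, D, F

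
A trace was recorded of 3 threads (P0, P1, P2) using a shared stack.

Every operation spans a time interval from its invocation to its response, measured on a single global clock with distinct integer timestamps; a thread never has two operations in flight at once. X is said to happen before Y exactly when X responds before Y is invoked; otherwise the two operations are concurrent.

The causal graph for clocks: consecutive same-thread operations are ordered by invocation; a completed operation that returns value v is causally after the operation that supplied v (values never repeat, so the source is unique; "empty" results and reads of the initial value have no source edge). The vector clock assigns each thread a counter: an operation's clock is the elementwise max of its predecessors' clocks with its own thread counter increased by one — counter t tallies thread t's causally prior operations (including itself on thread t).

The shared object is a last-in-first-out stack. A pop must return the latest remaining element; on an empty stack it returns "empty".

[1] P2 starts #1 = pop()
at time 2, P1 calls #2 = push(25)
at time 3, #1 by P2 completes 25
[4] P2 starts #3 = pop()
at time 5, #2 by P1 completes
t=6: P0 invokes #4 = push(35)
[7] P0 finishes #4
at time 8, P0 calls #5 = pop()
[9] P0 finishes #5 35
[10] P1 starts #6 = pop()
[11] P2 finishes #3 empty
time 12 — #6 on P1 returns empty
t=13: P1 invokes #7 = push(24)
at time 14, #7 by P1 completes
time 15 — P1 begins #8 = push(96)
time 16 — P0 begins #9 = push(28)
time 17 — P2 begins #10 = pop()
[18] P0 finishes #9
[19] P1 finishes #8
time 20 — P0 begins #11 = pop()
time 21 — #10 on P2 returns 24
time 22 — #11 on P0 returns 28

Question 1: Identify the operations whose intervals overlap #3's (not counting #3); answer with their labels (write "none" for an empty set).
Answer: #2, #4, #5, #6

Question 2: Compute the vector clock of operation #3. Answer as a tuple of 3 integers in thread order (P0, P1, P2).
Answer: (0, 1, 2)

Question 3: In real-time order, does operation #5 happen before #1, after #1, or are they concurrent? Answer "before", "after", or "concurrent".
Answer: after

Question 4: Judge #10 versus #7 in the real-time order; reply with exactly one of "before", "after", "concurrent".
Answer: after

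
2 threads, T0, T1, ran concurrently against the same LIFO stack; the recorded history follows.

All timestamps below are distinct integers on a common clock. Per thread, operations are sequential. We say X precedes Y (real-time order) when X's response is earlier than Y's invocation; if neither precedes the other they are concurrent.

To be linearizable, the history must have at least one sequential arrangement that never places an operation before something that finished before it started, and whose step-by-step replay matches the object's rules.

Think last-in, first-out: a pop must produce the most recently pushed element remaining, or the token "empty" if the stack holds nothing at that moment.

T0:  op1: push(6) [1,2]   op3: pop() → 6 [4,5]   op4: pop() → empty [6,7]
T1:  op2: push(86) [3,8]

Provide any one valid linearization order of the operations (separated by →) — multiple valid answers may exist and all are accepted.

op1 → op3 → op4 → op2

step 1: op1 push(6) — stack <6>
step 2: op3 pop() → 6 — stack <>
step 3: op4 pop() → empty — stack <>
step 4: op2 push(86) — stack <86>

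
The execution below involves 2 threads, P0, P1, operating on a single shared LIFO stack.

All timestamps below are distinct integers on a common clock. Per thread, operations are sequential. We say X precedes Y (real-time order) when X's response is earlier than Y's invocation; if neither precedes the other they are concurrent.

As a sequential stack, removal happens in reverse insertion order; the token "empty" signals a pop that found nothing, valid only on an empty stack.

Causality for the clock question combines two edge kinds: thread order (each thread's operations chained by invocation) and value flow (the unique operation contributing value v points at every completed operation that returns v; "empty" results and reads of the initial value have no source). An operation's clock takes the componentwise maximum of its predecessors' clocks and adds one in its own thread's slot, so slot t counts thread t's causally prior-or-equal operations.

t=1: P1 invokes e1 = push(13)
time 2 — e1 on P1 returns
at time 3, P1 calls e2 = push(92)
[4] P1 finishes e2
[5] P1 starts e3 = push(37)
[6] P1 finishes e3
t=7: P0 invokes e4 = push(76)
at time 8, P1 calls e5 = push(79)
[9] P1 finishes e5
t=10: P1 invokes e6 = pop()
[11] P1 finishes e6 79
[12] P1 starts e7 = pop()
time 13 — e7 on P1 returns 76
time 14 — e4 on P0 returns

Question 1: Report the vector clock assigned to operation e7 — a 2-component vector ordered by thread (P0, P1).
(1, 6)

no predecessors for e1 (invoked 1): P1 increments from zero → (0, 1)
no predecessors for e4 (invoked 7): P0 increments from zero → (1, 0)
VC(e2, invoked at 3): max of VC(e1)=(0, 1), then +1 on thread P1 → (0, 2)
VC(e3, invoked at 5): max of VC(e2)=(0, 2), then +1 on thread P1 → (0, 3)
VC(e5, invoked at 8): max of VC(e3)=(0, 3), then +1 on thread P1 → (0, 4)
VC(e6, invoked at 10): max of VC(e5)=(0, 4), then +1 on thread P1 → (0, 5)
VC(e7, invoked at 12): max of VC(e4)=(1, 0), VC(e6)=(0, 5), then +1 on thread P1 → (1, 6)
target: VC(e7) = (1, 6)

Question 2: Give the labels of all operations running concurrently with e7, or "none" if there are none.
e4

concurrent with e7 ([12,13]): every op whose interval crosses 12..13
e1 [1,2]: before
e2 [3,4]: before
e3 [5,6]: before
e4 [7,14]: concurrent
e5 [8,9]: before
e6 [10,11]: before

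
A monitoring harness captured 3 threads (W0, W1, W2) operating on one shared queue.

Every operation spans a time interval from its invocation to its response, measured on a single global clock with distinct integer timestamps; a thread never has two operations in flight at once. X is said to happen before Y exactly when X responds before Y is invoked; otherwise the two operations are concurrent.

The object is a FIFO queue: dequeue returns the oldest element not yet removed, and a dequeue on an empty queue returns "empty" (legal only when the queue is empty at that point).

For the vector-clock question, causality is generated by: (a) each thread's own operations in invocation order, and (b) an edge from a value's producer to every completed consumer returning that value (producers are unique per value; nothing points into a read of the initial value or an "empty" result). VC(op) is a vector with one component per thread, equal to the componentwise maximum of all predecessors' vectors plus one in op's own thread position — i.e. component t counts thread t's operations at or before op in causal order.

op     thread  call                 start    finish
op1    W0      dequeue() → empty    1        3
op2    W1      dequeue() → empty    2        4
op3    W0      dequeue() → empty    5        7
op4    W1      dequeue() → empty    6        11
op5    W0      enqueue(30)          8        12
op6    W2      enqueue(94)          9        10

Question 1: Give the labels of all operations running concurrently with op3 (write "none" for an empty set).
op4

concurrent with op3 ([5,7]): every op whose interval crosses 5..7
op1 [1,3]: before
op2 [2,4]: before
op4 [6,11]: concurrent
op5 [8,12]: after
op6 [9,10]: after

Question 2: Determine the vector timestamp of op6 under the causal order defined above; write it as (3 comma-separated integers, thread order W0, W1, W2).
(0, 0, 1)

no predecessors for op6 (invoked 9): W2 increments from zero → (0, 0, 1)
no predecessors for op2 (invoked 2): W1 increments from zero → (0, 1, 0)
no predecessors for op1 (invoked 1): W0 increments from zero → (1, 0, 0)
op4 (invocation 6): componentwise max over VC(op2)=(0, 1, 0), +1 at W1, giving (0, 2, 0)
op3 (invocation 5): componentwise max over VC(op1)=(1, 0, 0), +1 at W0, giving (2, 0, 0)
op5 (invocation 8): componentwise max over VC(op3)=(2, 0, 0), +1 at W0, giving (3, 0, 0)
target: VC(op6) = (0, 0, 1)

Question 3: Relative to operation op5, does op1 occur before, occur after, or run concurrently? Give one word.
before

op1 spans [1,3], op5 spans [8,12]
resp(op1)=3 < inv(op5)=8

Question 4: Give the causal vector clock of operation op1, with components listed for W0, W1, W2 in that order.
(1, 0, 0)

root op op6, invoked 9: fresh clock plus W2's own tick → (0, 0, 1)
root op op2, invoked 2: fresh clock plus W1's own tick → (0, 1, 0)
root op op1, invoked 1: fresh clock plus W0's own tick → (1, 0, 0)
op4, invoked 6, takes VC(op2)=(0, 1, 0) under max, adds 1 for W1 → (0, 2, 0)
op3, invoked 5, takes VC(op1)=(1, 0, 0) under max, adds 1 for W0 → (2, 0, 0)
op5, invoked 8, takes VC(op3)=(2, 0, 0) under max, adds 1 for W0 → (3, 0, 0)
target: VC(op1) = (1, 0, 0)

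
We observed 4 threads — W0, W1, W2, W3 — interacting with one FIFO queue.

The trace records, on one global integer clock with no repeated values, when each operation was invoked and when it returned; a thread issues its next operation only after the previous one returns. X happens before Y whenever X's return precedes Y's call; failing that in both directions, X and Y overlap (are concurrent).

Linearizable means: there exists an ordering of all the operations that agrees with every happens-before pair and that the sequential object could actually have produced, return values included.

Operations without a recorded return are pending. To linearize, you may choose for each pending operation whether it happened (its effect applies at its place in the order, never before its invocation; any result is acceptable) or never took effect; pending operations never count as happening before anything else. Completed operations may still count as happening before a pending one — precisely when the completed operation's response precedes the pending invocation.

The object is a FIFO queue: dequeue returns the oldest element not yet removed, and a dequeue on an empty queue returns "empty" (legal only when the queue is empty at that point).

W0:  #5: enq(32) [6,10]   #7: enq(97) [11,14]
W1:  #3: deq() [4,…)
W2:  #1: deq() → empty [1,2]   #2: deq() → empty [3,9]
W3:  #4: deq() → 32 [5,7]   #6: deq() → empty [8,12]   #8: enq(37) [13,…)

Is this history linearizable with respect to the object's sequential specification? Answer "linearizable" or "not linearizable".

linearizable

witness order: #1, #2, #3, #5, #4, #6, #7
1. #1 deq() → empty, leaving queue <>
2. #2 deq() → empty, leaving queue <>
3. #3 deq() (pending, included), leaving queue <>
4. #5 enq(32), leaving queue <32>
5. #4 deq() → 32, leaving queue <>
6. #6 deq() → empty, leaving queue <>
7. #7 enq(97), leaving queue <97>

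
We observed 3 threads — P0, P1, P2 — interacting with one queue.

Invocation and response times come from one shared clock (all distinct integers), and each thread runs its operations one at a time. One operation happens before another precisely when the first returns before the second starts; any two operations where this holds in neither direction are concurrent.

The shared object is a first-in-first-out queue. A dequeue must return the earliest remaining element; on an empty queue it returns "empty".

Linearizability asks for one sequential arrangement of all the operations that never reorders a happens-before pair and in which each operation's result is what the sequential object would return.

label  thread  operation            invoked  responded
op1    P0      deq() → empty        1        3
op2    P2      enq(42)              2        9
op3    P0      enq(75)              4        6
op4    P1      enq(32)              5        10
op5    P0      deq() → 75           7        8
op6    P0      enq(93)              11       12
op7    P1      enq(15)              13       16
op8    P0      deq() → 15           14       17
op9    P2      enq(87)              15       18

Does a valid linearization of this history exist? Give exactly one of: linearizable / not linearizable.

through event 16 a valid linearization exists; event 17 (op8 responding at time 17) ends that
all 30 real-time-respecting orders fail — 8 completed queue operations, no legal replay
no escape via the 1 pending operation (op9): every completion choice fails
take op1, op2, op3, op4, op5, op6, op7, op8 (pending dropped): step 5 already fails, because op5 deq() → 75 cannot occur there
take op1, op2, op3, op4, op5, op6, op8, op7 (pending dropped): step 5 already fails, because op5 deq() → 75 cannot occur there

not linearizable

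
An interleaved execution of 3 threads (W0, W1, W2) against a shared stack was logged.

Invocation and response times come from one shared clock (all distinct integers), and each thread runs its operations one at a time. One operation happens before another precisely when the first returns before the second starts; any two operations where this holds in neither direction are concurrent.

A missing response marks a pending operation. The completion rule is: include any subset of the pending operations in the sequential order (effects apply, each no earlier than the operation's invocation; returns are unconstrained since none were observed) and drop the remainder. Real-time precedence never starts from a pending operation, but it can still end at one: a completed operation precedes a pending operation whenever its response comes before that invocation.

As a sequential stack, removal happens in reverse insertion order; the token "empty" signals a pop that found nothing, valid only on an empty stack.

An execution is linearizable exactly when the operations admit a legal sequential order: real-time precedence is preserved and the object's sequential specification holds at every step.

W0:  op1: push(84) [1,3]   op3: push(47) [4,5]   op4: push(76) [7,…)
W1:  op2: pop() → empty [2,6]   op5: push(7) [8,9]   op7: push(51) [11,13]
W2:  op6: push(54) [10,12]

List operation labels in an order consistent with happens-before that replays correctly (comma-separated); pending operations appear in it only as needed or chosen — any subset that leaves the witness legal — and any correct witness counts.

op2, op1, op3, op4, op5, op6, op7

step 1: op2 pop() → empty — stack <>
step 2: op1 push(84) — stack <84>
step 3: op3 push(47) — stack <84,47>
step 4: op4 push(76) (pending, included) — stack <84,47,76>
step 5: op5 push(7) — stack <84,47,76,7>
step 6: op6 push(54) — stack <84,47,76,7,54>
step 7: op7 push(51) — stack <84,47,76,7,54,51>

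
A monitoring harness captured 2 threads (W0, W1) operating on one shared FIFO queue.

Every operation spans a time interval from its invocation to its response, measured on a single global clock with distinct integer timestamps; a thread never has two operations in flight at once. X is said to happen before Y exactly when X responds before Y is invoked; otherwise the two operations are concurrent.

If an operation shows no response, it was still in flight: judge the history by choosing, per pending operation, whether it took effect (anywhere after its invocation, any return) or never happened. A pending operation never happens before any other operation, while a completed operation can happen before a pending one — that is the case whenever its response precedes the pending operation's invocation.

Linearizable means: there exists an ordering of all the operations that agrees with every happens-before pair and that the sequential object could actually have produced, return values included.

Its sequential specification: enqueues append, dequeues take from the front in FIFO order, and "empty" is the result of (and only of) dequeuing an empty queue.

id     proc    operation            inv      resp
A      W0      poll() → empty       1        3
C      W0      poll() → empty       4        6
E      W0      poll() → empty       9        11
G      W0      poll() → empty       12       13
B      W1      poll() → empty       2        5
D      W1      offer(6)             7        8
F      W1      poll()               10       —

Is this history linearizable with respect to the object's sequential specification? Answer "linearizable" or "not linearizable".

linearizable

witness order: A, B, C, D, F, E, G
step 1: A poll() → empty — queue <>
step 2: B poll() → empty — queue <>
step 3: C poll() → empty — queue <>
step 4: D offer(6) — queue <6>
step 5: F poll() (pending, included) — queue <>
step 6: E poll() → empty — queue <>
step 7: G poll() → empty — queue <>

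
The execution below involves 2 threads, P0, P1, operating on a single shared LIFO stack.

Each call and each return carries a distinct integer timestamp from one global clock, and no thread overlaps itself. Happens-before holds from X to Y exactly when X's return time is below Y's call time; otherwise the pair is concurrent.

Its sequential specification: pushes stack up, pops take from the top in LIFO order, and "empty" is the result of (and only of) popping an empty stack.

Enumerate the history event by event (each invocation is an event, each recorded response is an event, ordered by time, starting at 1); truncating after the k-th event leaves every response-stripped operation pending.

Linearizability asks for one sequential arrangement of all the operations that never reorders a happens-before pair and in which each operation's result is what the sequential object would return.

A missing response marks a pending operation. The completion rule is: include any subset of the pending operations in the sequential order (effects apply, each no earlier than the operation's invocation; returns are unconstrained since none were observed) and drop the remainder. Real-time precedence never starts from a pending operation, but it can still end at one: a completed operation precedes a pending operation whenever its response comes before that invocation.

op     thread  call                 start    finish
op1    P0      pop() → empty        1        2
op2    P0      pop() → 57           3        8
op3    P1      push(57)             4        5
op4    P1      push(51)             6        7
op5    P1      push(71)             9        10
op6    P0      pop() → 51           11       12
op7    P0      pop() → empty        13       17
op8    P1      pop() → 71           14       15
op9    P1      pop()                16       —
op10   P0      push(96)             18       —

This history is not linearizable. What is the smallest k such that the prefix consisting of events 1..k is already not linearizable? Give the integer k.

one valid order for events 1..11 is op1, op3, op2, op4, op5:
step 1: op1 pop() → empty — stack <>
step 2: op3 push(57) — stack <57>
step 3: op2 pop() → 57 — stack <>
step 4: op4 push(51) — stack <51>
step 5: op5 push(71) — stack <51,71>
include event 12 — op6 responding at 12 — and every candidate order breaks
sample order op1, op2, op3, op4, op5, op6 stalls at step 2 — op2 pop() → 57 has no legal effect
sample order op1, op3, op2, op4, op5, op6 stalls at step 6 — op6 pop() → 51 has no legal effect

12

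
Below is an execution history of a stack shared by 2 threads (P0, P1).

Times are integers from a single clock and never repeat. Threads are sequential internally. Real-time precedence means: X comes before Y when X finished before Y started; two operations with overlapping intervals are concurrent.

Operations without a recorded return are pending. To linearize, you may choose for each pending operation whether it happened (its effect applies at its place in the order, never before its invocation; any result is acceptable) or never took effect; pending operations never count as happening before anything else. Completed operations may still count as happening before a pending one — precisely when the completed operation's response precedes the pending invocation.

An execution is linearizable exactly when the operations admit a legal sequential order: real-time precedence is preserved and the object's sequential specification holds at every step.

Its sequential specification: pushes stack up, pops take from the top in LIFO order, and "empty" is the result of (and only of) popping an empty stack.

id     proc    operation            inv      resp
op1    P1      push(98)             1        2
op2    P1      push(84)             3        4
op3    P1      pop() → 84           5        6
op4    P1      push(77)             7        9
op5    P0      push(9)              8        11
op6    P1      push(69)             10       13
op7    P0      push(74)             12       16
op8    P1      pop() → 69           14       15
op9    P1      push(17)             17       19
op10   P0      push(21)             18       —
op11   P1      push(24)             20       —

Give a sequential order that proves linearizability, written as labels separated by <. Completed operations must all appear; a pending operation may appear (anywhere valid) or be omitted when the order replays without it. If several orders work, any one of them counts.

after step 1 (op1 push(98)): stack <98>
after step 2 (op2 push(84)): stack <98,84>
after step 3 (op3 pop() → 84): stack <98>
after step 4 (op4 push(77)): stack <98,77>
after step 5 (op5 push(9)): stack <98,77,9>
after step 6 (op6 push(69)): stack <98,77,9,69>
after step 7 (op8 pop() → 69): stack <98,77,9>
after step 8 (op7 push(74)): stack <98,77,9,74>
after step 9 (op9 push(17)): stack <98,77,9,74,17>

op1 < op2 < op3 < op4 < op5 < op6 < op8 < op7 < op9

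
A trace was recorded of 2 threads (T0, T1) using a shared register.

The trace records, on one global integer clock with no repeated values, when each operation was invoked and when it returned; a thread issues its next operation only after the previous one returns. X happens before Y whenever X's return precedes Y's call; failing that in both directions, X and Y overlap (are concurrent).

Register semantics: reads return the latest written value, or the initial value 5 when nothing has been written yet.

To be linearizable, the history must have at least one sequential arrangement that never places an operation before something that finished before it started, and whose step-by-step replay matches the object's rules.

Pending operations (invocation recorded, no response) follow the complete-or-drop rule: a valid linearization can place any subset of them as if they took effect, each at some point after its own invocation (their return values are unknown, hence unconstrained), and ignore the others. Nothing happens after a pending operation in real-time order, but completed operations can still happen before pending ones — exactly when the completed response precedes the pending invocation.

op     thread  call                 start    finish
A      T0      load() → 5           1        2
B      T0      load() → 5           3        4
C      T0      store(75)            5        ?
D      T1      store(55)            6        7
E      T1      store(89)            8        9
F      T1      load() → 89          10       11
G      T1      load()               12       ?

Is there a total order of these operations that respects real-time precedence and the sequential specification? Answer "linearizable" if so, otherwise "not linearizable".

a witness: A, B, C, D, E, F
step 1: A load() → 5 — value 5
step 2: B load() → 5 — value 5
step 3: C store(75) (pending, included) — value 75
step 4: D store(55) — value 55
step 5: E store(89) — value 89
step 6: F load() → 89 — value 89

linearizable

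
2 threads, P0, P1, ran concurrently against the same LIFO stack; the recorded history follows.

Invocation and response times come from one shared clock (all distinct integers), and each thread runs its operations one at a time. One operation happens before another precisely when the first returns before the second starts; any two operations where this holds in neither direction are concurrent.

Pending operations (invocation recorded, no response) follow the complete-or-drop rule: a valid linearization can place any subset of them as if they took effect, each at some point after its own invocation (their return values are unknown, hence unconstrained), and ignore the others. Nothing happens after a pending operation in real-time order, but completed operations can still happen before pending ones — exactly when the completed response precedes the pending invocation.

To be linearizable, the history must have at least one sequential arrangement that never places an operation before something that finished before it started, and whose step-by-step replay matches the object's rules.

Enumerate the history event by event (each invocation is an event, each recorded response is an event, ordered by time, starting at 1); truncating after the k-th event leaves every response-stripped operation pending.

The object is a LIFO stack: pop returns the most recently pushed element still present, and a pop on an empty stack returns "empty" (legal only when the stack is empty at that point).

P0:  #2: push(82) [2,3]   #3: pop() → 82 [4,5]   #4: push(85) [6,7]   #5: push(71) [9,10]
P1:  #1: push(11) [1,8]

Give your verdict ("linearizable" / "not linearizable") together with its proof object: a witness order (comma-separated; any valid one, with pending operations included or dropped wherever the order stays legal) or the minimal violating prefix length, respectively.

after step 1 (#1 push(11)): stack <11>
after step 2 (#2 push(82)): stack <11,82>
after step 3 (#3 pop() → 82): stack <11>
after step 4 (#4 push(85)): stack <11,85>
after step 5 (#5 push(71)): stack <11,85,71>

linearizable — witness: #1, #2, #3, #4, #5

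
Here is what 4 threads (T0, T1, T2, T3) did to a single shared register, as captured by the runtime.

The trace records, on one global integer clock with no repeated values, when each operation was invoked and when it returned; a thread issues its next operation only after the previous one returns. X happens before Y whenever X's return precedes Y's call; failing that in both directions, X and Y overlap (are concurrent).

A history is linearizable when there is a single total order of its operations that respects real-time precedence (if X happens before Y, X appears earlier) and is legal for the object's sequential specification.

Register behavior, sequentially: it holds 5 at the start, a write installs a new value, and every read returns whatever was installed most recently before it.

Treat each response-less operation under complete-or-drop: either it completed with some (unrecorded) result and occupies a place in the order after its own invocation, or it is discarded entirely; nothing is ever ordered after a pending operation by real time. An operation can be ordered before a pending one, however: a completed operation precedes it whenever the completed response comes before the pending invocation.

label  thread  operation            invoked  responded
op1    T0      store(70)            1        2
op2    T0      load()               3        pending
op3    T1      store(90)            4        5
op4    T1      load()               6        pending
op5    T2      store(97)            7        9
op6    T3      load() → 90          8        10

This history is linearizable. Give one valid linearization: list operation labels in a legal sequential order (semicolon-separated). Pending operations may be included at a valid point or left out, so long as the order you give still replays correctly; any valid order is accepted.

1. op1 store(70), leaving value 70
2. op2 load() (pending, included), leaving value 70
3. op3 store(90), leaving value 90
4. op4 load() (pending, included), leaving value 90
5. op6 load() → 90, leaving value 90
6. op5 store(97), leaving value 97

op1; op2; op3; op4; op6; op5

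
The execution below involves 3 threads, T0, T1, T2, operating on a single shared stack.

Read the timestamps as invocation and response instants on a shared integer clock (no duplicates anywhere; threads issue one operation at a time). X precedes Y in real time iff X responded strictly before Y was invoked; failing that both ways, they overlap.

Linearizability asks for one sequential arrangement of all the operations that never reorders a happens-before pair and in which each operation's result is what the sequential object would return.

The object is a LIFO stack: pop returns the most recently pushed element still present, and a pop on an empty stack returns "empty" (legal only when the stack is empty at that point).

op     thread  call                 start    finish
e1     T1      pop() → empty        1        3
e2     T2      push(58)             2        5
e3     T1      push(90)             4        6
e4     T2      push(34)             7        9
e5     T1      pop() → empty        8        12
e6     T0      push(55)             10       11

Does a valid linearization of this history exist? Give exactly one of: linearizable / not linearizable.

not linearizable

already the first 12 events (up to e5's response at time 12) admit no linearization; the first 11 still do
9 orders of the 6 completed stack ops respect real time; none is legal
take e1, e2, e3, e4, e5, e6: step 5 already fails, because e5 pop() → empty cannot occur there
take e1, e2, e3, e4, e6, e5: step 6 already fails, because e5 pop() → empty cannot occur there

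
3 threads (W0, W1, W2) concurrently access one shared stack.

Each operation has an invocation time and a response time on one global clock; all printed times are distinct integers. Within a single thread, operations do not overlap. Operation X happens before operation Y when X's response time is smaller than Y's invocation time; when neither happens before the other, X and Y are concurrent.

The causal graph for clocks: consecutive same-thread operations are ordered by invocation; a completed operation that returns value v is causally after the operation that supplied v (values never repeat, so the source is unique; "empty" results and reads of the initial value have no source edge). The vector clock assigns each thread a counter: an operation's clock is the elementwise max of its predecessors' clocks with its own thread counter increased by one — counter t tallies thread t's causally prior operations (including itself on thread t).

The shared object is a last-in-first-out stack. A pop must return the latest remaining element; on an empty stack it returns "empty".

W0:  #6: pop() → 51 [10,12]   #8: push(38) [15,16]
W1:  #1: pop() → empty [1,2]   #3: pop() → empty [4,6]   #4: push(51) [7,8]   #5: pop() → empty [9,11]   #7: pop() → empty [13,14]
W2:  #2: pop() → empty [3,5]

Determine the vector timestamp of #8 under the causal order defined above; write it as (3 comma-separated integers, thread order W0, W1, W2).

#2 (invocation 3): nothing precedes it; W2's component alone gives (0, 0, 1)
#1 (invocation 1): nothing precedes it; W1's component alone gives (0, 1, 0)
#3, invoked 4, takes VC(#1)=(0, 1, 0) under max, adds 1 for W1 → (0, 2, 0)
#4, invoked 7, takes VC(#3)=(0, 2, 0) under max, adds 1 for W1 → (0, 3, 0)
#5, invoked 9, takes VC(#4)=(0, 3, 0) under max, adds 1 for W1 → (0, 4, 0)
#6, invoked 10, takes VC(#4)=(0, 3, 0) under max, adds 1 for W0 → (1, 3, 0)
#7, invoked 13, takes VC(#5)=(0, 4, 0) under max, adds 1 for W1 → (0, 5, 0)
#8, invoked 15, takes VC(#6)=(1, 3, 0) under max, adds 1 for W0 → (2, 3, 0)
target: VC(#8) = (2, 3, 0)

(2, 3, 0)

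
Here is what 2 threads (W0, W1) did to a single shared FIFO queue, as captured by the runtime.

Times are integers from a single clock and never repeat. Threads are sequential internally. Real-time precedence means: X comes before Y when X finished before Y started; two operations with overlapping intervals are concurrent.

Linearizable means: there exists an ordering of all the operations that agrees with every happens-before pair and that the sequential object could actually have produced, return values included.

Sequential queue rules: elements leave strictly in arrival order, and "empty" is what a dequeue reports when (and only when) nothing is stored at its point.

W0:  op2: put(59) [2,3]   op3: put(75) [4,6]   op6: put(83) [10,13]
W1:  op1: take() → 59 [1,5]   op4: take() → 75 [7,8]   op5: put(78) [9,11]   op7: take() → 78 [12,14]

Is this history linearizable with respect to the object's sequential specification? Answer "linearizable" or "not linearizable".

witness order: op2, op1, op3, op4, op5, op6, op7
step 1: op2 put(59) — queue <59>
step 2: op1 take() → 59 — queue <>
step 3: op3 put(75) — queue <75>
step 4: op4 take() → 75 — queue <>
step 5: op5 put(78) — queue <78>
step 6: op6 put(83) — queue <78,83>
step 7: op7 take() → 78 — queue <83>

linearizable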